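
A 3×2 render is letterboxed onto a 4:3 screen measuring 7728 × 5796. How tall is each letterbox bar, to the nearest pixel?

322 px

Since 1.500 > 1.333, the render is width-limited.
Content height = 7728 × 2/3 ≈ 5152.00 px.
5796 − 5152.00 = 644.00 px of bars (322.00 each).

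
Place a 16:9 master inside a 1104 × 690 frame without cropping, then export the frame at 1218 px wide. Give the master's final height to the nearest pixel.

Fitted into 1104×690, the master spans the width; its height is 1104 × 9/16 ≈ 621.00 px.
Resizing to 1218 px wide multiplies everything by 1.1033: 621.00 → 685.12 px.

685 px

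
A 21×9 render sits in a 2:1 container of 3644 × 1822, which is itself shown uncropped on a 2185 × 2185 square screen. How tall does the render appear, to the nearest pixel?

936 px

Inside the 3644×1822 canvas the render is width-limited at 3644.00 × 1561.71.
2:1 in 2185×2185: fills the width, so the intermediate becomes 2185.00 × 1092.50 — a scale of ×0.5996.
Applying the same ×0.5996: 1561.71 → 936.43.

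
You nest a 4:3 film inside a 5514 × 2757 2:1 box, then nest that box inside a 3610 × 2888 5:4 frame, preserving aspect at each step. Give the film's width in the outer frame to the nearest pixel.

First fit — 4:3 into 5514×2757 spans the height: 3676.00 × 2757.00.
2:1 in 3610×2888: fills the width, so the intermediate becomes 3610.00 × 1805.00 — a scale of ×0.6547.
Applying the same ×0.6547: 3676.00 → 2406.67.

2407 px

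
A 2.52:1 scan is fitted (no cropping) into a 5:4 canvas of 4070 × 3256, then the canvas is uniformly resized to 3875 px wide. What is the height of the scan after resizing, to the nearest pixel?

At 4070×3256 the scan is width-limited, so height = 4070 / 2.520 ≈ 1615.08 px.
Resizing to 3875 px wide multiplies everything by 0.9521: 1615.08 → 1537.70 px.

1538 px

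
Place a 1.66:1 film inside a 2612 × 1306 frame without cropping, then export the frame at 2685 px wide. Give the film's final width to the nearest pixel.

At 2612×1306 the film is height-limited, so width = 1306 × 1.660 ≈ 2167.96 px.
The frame scales by 2685/2612 = 1.0279; 2167.96 × 1.0279 ≈ 2228.55 px.

2229 px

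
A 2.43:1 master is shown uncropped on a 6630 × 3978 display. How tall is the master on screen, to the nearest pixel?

Since 2.430 > 1.667, the master is width-limited.
The master is 6630 / 2.430 ≈ 2728.40 px tall.

2728 px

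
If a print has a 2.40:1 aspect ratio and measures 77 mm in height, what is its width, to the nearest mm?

185 mm

77 × 2.400 = 184.80.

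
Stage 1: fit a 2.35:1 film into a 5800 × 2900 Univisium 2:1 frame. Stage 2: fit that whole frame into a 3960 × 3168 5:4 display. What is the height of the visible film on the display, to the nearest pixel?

2.35:1 in 5800×2900: fills the width, so the film is 5800.00 × 2468.09.
Second fit — the Univisium 2:1 canvas into 3960×3168 spans the width: 3960.00 × 1980.00 (×0.6828 from 5800×2900).
The film scales with it: height 2468.09 × 0.6828 ≈ 1685.11.

1685 px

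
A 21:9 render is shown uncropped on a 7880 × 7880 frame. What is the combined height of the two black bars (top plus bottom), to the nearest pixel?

21:9 (2.333) > 1:1 (1.000), so the render fills the width.
Content height = 7880 × 9/21 ≈ 3377.14 px.
7880 − 3377.14 = 4502.86 px of bars.

4503 px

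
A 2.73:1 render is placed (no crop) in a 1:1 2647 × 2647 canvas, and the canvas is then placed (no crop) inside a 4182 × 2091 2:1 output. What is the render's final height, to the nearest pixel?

766 px

2.73:1 in 2647×2647: fills the width, so the render is 2647.00 × 969.60.
Second fit — the 1:1 canvas into 4182×2091 spans the height: 2091.00 × 2091.00 (×0.7900 from 2647×2647).
So the render's height is 969.60 × 0.7900 ≈ 765.93.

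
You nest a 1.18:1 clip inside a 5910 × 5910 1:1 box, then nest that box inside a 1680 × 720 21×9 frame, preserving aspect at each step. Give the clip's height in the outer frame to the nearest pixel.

First fit — 1.18:1 into 5910×5910 spans the width: 5910.00 × 5008.47.
1:1 in 1680×720: fills the height, so the intermediate becomes 720.00 × 720.00 — a scale of ×0.1218.
The clip scales with it: height 5008.47 × 0.1218 ≈ 610.17.

610 px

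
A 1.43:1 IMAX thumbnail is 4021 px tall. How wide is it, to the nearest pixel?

At 1.43:1 IMAX, 4021 × 1.430 ≈ 5750.03.

5750 px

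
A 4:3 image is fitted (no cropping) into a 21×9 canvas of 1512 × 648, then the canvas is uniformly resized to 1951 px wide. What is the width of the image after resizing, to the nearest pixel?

Fitted into 1512×648, the image spans the height; its width is 648 × 4/3 ≈ 864.00 px.
Scaling 1512 → 1951 is ×1.2903, so the width becomes 864.00 × 1.2903 ≈ 1114.86 px.

1115 px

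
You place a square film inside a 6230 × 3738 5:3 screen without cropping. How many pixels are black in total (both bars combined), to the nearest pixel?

Since 1.000 < 1.667, the film is height-limited.
Content width = 3738 × 1/1 ≈ 3738.0000 px.
6230 − 3738.0000 = 2492.0000 px of bars.
Across the 3738-px span: 2492.0000 × 3738 ≈ 9315096 px.

9315096 pixels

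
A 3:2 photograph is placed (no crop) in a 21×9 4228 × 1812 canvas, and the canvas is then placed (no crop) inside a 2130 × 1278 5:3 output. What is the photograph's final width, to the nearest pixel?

First fit — 3:2 into 4228×1812 spans the height: 2718.00 × 1812.00.
21×9 in 2130×1278: fills the width, so the intermediate becomes 2130.00 × 912.86 — a scale of ×0.5038.
Applying the same ×0.5038: 2718.00 → 1369.29.

1369 px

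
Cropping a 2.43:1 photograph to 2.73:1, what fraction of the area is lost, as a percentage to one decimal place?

2.73:1 is wider than 2.43:1, so the crop keeps the full width and trims the height.
(2.430)/(2.730) ≈ 0.890 of the area survives, leaving 10.99% discarded.

11.0%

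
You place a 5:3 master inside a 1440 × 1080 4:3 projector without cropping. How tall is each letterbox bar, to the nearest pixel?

108 px

5:3 (1.667) > 4:3 (1.333), so the master fills the width.
The master is 1440 × 3/5 ≈ 864.00 px tall.
1080 − 864.00 = 216.00 px of bars (108.00 each).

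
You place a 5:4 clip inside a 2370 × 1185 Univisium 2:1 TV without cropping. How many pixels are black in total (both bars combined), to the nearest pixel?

5:4 is narrower than Univisium 2:1, so it spans the full height.
That makes the image 1481.2500 px wide (1185 × 5/4).
Black = 2370 − 1481.2500 = 888.7500 px.
Bar area = 888.7500 × 1185 ≈ 1053169 px.

1053169 pixels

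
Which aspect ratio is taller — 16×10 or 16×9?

16×10

16×10 = 1.6 and 16×9 = 1.778; 1.778 > 1.6. The smaller width-to-height ratio is the taller frame.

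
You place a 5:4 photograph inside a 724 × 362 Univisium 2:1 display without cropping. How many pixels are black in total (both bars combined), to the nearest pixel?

5:4 is narrower than Univisium 2:1, so it spans the full height.
That makes the image 452.5000 px wide (362 × 5/4).
Black = 724 − 452.5000 = 271.5000 px.
That's 271.5000 × 362 ≈ 98283 black pixels.

98283 pixels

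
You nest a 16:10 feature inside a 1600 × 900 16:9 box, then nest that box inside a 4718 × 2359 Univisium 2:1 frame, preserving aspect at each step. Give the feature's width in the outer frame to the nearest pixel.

3774 px

Inside the 1600×900 canvas the feature is height-limited at 1440.00 × 900.00.
Second fit — the 16:9 canvas into 4718×2359 spans the height: 4193.78 × 2359.00 (×2.6211 from 1600×900).
The feature scales with it: width 1440.00 × 2.6211 ≈ 3774.40.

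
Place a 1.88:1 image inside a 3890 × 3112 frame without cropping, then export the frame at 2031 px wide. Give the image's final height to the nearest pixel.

1080 px

At 3890×3112 the image is width-limited, so height = 3890 / 1.880 ≈ 2069.15 px.
The frame scales by 2031/3890 = 0.5221; 2069.15 × 0.5221 ≈ 1080.32 px.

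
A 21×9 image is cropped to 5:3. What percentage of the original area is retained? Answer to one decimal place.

5:3 is narrower than 21×9, so the crop keeps the full height and trims the width.
(1.667)/(2.333) ≈ 0.714 of the area survives.

71.4%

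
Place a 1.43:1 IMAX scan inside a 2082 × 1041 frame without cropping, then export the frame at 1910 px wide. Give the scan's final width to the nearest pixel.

In the 2082×1041 frame the scan fills the height: width = 1041 × 1.430 ≈ 1488.63 px.
The frame scales by 1910/2082 = 0.9174; 1488.63 × 0.9174 ≈ 1365.65 px.

1366 px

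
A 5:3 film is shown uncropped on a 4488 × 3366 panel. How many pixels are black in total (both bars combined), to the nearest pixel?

5:3 is wider than 4:3, so it spans the full width.
Content height = 4488 × 3/5 ≈ 2692.8000 px.
3366 − 2692.8000 = 673.2000 px of bars.
Across the 4488-px span: 673.2000 × 4488 ≈ 3021322 px.

3021322 pixels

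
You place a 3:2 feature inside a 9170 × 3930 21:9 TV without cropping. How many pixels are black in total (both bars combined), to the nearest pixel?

3:2 is narrower than 21:9, so it spans the full height.
The feature is 3930 × 3/2 ≈ 5895.0000 px wide.
Leftover width: 9170 − 5895.0000 = 3275.0000 px.
Across the 3930-px span: 3275.0000 × 3930 ≈ 12870750 px.

12870750 pixels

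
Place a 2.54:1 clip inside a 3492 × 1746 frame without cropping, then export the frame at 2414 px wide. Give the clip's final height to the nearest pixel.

950 px

Fitted into 3492×1746, the clip spans the width; its height is 3492 / 2.540 ≈ 1374.80 px.
The frame scales by 2414/3492 = 0.6913; 1374.80 × 0.6913 ≈ 950.39 px.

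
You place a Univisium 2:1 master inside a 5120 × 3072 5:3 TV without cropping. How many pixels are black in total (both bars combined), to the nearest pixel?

Since 2.000 > 1.667, the master is width-limited.
The master is 5120 × 1/2 ≈ 2560.0000 px tall.
Black = 3072 − 2560.0000 = 512.0000 px.
Across the 5120-px span: 512.0000 × 5120 ≈ 2621440 px.

2621440 pixels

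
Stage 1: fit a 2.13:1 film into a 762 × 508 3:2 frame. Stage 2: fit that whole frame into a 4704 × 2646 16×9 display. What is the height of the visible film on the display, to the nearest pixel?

Inside the 762×508 canvas the film is width-limited at 762.00 × 357.75.
The 3:2 canvas is height-limited in 4704×2646, giving 3969.00 × 2646.00; scale factor 5.2087.
The film scales with it: height 357.75 × 5.2087 ≈ 1863.38.

1863 px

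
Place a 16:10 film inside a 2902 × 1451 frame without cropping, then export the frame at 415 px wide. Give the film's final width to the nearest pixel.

Fitted into 2902×1451, the film spans the height; its width is 1451 × 16/10 ≈ 2321.60 px.
The frame scales by 415/2902 = 0.1430; 2321.60 × 0.1430 ≈ 332.00 px.

332 px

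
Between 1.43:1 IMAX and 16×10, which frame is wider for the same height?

16×10

1.43 and 16×10 = 1.6; 1.6 > 1.43.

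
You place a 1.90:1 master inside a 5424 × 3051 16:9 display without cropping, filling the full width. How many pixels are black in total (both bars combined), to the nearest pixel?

Content height = 5424 / 1.900 ≈ 2854.7368 px.
Black = 3051 − 2854.7368 = 196.2632 px.
Bar area = 196.2632 × 5424 ≈ 1064531 px.

1064531 pixels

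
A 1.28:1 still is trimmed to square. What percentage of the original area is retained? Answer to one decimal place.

78.1%

The height stays; only width is cut (since square is narrower than 1.28:1).
Fraction kept = (1.000)/(1.280) ≈ 78.12%.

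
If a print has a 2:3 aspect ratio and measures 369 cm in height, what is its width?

At 2:3, 369 / 3 × 2 ≈ 246.

246 cm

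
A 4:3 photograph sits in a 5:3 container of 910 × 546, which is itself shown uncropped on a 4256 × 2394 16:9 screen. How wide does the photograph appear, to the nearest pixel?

3192 px

Inside the 910×546 canvas the photograph is height-limited at 728.00 × 546.00.
Second fit — the 5:3 canvas into 4256×2394 spans the height: 3990.00 × 2394.00 (×4.3846 from 910×546).
Applying the same ×4.3846: 728.00 → 3192.00.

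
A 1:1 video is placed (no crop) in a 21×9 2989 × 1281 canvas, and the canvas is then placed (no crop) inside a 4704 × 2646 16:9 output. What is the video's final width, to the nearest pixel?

Inside the 2989×1281 canvas the video is height-limited at 1281.00 × 1281.00.
The 21×9 canvas is width-limited in 4704×2646, giving 4704.00 × 2016.00; scale factor 1.5738.
So the video's width is 1281.00 × 1.5738 ≈ 2016.00.

2016 px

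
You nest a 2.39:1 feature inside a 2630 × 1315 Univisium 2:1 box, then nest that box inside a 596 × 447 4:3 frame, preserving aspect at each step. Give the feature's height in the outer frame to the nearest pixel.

249 px

First fit — 2.39:1 into 2630×1315 spans the width: 2630.00 × 1100.42.
The Univisium 2:1 canvas is width-limited in 596×447, giving 596.00 × 298.00; scale factor 0.2266.
So the feature's height is 1100.42 × 0.2266 ≈ 249.37.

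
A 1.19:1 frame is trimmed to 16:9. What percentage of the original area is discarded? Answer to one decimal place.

33.1%

The width stays; only height is cut (since 16:9 is wider than 1.19:1).
Fraction kept = (1.190)/(1.778) ≈ 66.94%, so 33.06% is lost.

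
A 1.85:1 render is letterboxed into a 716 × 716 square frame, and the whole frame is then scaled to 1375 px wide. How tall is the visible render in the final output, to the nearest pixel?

Fitted into 716×716, the render spans the width; its height is 716 / 1.850 ≈ 387.03 px.
The frame scales by 1375/716 = 1.9204; 387.03 × 1.9204 ≈ 743.24 px.

743 px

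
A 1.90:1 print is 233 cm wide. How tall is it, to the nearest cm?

123 cm

Height = 233 / 1.900 = 122.63.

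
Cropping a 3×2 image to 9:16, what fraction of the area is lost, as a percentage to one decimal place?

62.5%

9:16 is narrower than 3×2, so the crop keeps the full height and trims the width.
Fraction kept = (0.562)/(1.500) ≈ 37.50%, so 62.50% is lost.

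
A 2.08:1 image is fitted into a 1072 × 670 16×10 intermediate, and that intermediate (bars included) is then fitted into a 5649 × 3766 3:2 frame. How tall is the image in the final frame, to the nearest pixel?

First fit — 2.08:1 into 1072×670 spans the width: 1072.00 × 515.38.
16×10 in 5649×3766: fills the width, so the intermediate becomes 5649.00 × 3530.62 — a scale of ×5.2696.
So the image's height is 515.38 × 5.2696 ≈ 2715.87.

2716 px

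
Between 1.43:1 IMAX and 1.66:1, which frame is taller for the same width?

1.43 and 1.66; 1.66 > 1.43. The smaller width-to-height ratio is the taller frame.

1.43:1 IMAX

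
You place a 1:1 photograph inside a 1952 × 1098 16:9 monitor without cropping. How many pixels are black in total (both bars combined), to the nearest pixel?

Since 1.000 < 1.778, the photograph is height-limited.
Content width = 1098 × 1/1 ≈ 1098.0000 px.
1952 − 1098.0000 = 854.0000 px of bars.
Bar area = 854.0000 × 1098 ≈ 937692 px.

937692 pixels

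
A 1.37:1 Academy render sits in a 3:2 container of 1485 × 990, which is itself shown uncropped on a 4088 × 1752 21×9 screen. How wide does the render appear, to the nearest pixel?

1.37:1 Academy in 1485×990: fills the height, so the render is 1356.30 × 990.00.
3:2 in 4088×1752: fills the height, so the intermediate becomes 2628.00 × 1752.00 — a scale of ×1.7697.
The render scales with it: width 1356.30 × 1.7697 ≈ 2400.24.

2400 px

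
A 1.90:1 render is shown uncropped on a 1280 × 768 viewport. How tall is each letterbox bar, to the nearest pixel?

47 px

Since 1.900 > 1.667, the render is width-limited.
The render is 1280 / 1.900 ≈ 673.68 px tall.
Leftover height: 768 − 673.68 = 94.32 px → 47.16 each side.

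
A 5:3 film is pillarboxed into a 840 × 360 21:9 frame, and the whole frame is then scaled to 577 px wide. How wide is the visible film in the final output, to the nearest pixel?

Fitted into 840×360, the film spans the height; its width is 360 × 5/3 ≈ 600.00 px.
Resizing to 577 px wide multiplies everything by 0.6869: 600.00 → 412.14 px.

412 px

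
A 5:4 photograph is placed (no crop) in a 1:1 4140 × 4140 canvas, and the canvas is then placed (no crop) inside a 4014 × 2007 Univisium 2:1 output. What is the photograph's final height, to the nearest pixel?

1606 px

Inside the 4140×4140 canvas the photograph is width-limited at 4140.00 × 3312.00.
The 1:1 canvas is height-limited in 4014×2007, giving 2007.00 × 2007.00; scale factor 0.4848.
Applying the same ×0.4848: 3312.00 → 1605.60.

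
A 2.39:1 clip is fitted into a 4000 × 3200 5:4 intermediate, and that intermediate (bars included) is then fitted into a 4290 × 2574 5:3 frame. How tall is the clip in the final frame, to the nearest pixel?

1346 px

First fit — 2.39:1 into 4000×3200 spans the width: 4000.00 × 1673.64.
Second fit — the 5:4 canvas into 4290×2574 spans the height: 3217.50 × 2574.00 (×0.8044 from 4000×3200).
The clip scales with it: height 1673.64 × 0.8044 ≈ 1346.23.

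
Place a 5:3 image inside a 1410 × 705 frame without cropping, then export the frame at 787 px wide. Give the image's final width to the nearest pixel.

656 px

In the 1410×705 frame the image fills the height: width = 705 × 5/3 ≈ 1175.00 px.
The frame scales by 787/1410 = 0.5582; 1175.00 × 0.5582 ≈ 655.83 px.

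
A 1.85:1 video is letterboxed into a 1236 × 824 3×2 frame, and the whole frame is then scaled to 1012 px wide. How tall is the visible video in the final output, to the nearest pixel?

Fitted into 1236×824, the video spans the width; its height is 1236 / 1.850 ≈ 668.11 px.
Resizing to 1012 px wide multiplies everything by 0.8188: 668.11 → 547.03 px.

547 px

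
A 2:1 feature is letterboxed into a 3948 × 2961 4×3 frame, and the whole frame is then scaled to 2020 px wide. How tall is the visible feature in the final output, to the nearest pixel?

In the 3948×2961 frame the feature fills the width: height = 3948 × 1/2 ≈ 1974.00 px.
The frame scales by 2020/3948 = 0.5117; 1974.00 × 0.5117 ≈ 1010.00 px.

1010 px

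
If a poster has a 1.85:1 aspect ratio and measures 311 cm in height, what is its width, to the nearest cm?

311 × 1.850 = 575.35.

575 cm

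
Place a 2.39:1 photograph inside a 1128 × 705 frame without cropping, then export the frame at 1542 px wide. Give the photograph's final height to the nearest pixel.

645 px

Fitted into 1128×705, the photograph spans the width; its height is 1128 / 2.390 ≈ 471.97 px.
The frame scales by 1542/1128 = 1.3670; 471.97 × 1.3670 ≈ 645.19 px.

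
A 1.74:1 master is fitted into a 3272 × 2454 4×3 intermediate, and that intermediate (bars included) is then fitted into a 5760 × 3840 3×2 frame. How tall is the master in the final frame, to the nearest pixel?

2943 px

First fit — 1.74:1 into 3272×2454 spans the width: 3272.00 × 1880.46.
Second fit — the 4×3 canvas into 5760×3840 spans the height: 5120.00 × 3840.00 (×1.5648 from 3272×2454).
Applying the same ×1.5648: 1880.46 → 2942.53.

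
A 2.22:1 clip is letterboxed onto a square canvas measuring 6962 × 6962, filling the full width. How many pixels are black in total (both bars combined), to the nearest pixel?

26636361 pixels

Content height = 6962 / 2.220 ≈ 3136.0360 px.
6962 − 3136.0360 = 3825.9640 px of bars.
Bar area = 3825.9640 × 6962 ≈ 26636361 px.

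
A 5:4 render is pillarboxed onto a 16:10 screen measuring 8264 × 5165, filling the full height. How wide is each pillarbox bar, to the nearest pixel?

That makes the image 6456.25 px wide (5165 × 5/4).
Leftover width: 8264 − 6456.25 = 1807.75 px → 903.88 each side.

904 px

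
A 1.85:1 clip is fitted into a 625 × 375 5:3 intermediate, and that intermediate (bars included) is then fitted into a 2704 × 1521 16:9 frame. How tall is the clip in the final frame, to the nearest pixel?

First fit — 1.85:1 into 625×375 spans the width: 625.00 × 337.84.
The 5:3 canvas is height-limited in 2704×1521, giving 2535.00 × 1521.00; scale factor 4.0560.
So the clip's height is 337.84 × 4.0560 ≈ 1370.27.

1370 px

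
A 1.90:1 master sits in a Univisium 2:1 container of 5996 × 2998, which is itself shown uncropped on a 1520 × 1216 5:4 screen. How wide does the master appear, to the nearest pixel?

1444 px

1.90:1 in 5996×2998: fills the height, so the master is 5696.20 × 2998.00.
The Univisium 2:1 canvas is width-limited in 1520×1216, giving 1520.00 × 760.00; scale factor 0.2535.
The master scales with it: width 5696.20 × 0.2535 ≈ 1444.00.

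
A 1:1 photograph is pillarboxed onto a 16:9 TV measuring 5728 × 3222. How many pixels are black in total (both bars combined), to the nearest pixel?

8074332 pixels

1:1 is narrower than 16:9, so it spans the full height.
That makes the image 3222.0000 px wide (3222 × 1/1).
Leftover width: 5728 − 3222.0000 = 2506.0000 px.
That's 2506.0000 × 3222 ≈ 8074332 black pixels.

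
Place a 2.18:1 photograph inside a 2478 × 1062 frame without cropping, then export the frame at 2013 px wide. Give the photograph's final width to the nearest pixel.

Fitted into 2478×1062, the photograph spans the height; its width is 1062 × 2.180 ≈ 2315.16 px.
Resizing to 2013 px wide multiplies everything by 0.8123: 2315.16 → 1880.72 px.

1881 px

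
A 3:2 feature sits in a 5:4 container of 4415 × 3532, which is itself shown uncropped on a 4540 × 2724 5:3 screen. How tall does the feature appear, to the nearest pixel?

First fit — 3:2 into 4415×3532 spans the width: 4415.00 × 2943.33.
The 5:4 canvas is height-limited in 4540×2724, giving 3405.00 × 2724.00; scale factor 0.7712.
Applying the same ×0.7712: 2943.33 → 2270.00.

2270 px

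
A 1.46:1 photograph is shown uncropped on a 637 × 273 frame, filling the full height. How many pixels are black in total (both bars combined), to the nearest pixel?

65089 pixels

Content width = 273 × 1.460 ≈ 398.5800 px.
Black = 637 − 398.5800 = 238.4200 px.
That's 238.4200 × 273 ≈ 65089 black pixels.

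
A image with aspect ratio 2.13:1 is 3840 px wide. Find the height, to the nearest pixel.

1803 px

At 2.13:1, 3840 / 2.130 ≈ 1802.82.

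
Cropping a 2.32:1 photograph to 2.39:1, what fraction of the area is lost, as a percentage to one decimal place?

2.9%

2.39:1 is wider than 2.32:1, so the crop keeps the full width and trims the height.
Area ratio = (2.320)/(2.390) = 97.07%; the remaining 2.93% is cropped out.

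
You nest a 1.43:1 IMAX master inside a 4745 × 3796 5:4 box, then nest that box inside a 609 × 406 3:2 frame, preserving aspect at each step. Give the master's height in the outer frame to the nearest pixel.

355 px

First fit — 1.43:1 IMAX into 4745×3796 spans the width: 4745.00 × 3318.18.
5:4 in 609×406: fills the height, so the intermediate becomes 507.50 × 406.00 — a scale of ×0.1070.
Applying the same ×0.1070: 3318.18 → 354.90.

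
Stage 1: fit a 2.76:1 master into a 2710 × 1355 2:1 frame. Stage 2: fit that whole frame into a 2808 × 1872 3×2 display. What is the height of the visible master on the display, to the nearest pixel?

First fit — 2.76:1 into 2710×1355 spans the width: 2710.00 × 981.88.
2:1 in 2808×1872: fills the width, so the intermediate becomes 2808.00 × 1404.00 — a scale of ×1.0362.
Applying the same ×1.0362: 981.88 → 1017.39.

1017 px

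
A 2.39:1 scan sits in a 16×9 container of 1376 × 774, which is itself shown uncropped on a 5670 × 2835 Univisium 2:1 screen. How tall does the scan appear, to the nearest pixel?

Inside the 1376×774 canvas the scan is width-limited at 1376.00 × 575.73.
Second fit — the 16×9 canvas into 5670×2835 spans the height: 5040.00 × 2835.00 (×3.6628 from 1376×774).
The scan scales with it: height 575.73 × 3.6628 ≈ 2108.79.

2109 px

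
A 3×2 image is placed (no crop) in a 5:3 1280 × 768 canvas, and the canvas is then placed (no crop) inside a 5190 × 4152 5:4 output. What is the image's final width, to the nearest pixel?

First fit — 3×2 into 1280×768 spans the height: 1152.00 × 768.00.
Second fit — the 5:3 canvas into 5190×4152 spans the width: 5190.00 × 3114.00 (×4.0547 from 1280×768).
The image scales with it: width 1152.00 × 4.0547 ≈ 4671.00.

4671 px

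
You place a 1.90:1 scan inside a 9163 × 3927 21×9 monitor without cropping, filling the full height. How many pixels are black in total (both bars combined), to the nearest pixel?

The scan is 3927 × 1.900 ≈ 7461.3000 px wide.
Leftover width: 9163 − 7461.3000 = 1701.7000 px.
Bar area = 1701.7000 × 3927 ≈ 6682576 px.

6682576 pixels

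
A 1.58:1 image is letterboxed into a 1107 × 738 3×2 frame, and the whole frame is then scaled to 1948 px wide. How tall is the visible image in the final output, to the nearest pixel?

1233 px

At 1107×738 the image is width-limited, so height = 1107 / 1.580 ≈ 700.63 px.
The frame scales by 1948/1107 = 1.7597; 700.63 × 1.7597 ≈ 1232.91 px.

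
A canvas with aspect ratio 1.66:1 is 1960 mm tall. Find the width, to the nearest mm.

3254 mm

1960 × 1.660 = 3253.60.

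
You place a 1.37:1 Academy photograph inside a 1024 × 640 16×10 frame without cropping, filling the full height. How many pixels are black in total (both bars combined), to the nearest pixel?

The photograph is 640 × 1.370 ≈ 876.8000 px wide.
Leftover width: 1024 − 876.8000 = 147.2000 px.
That's 147.2000 × 640 ≈ 94208 black pixels.

94208 pixels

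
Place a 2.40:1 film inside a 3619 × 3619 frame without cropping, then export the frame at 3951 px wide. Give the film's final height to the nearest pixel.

1646 px

At 3619×3619 the film is width-limited, so height = 3619 / 2.400 ≈ 1507.92 px.
The frame scales by 3951/3619 = 1.0917; 1507.92 × 1.0917 ≈ 1646.25 px.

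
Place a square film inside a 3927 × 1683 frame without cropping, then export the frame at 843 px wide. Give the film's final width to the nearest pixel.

At 3927×1683 the film is height-limited, so width = 1683 × 1/1 ≈ 1683.00 px.
Scaling 3927 → 843 is ×0.2147, so the width becomes 1683.00 × 0.2147 ≈ 361.29 px.

361 px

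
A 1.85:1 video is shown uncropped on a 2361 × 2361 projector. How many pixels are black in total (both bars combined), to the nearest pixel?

Since 1.850 > 1.000, the video is width-limited.
The video is 2361 / 1.850 ≈ 1276.2162 px tall.
Leftover height: 2361 − 1276.2162 = 1084.7838 px.
Bar area = 1084.7838 × 2361 ≈ 2561175 px.

2561175 pixels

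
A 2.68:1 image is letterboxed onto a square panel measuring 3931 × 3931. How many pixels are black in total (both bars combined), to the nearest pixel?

2.68:1 (2.680) > square (1.000), so the image fills the width.
Content height = 3931 / 2.680 ≈ 1466.7910 px.
Black = 3931 − 1466.7910 = 2464.2090 px.
That's 2464.2090 × 3931 ≈ 9686805 black pixels.

9686805 pixels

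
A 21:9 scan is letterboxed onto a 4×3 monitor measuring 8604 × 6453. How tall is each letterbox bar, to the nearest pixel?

21:9 (2.333) > 4×3 (1.333), so the scan fills the width.
That makes the image 3687.43 px tall (8604 × 9/21).
6453 − 3687.43 = 2765.57 px of bars (1382.79 each).

1383 px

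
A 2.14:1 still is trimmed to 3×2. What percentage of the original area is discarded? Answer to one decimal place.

29.9%

Going from 2.14:1 to 3×2 means cutting width while keeping height.
Fraction kept = (1.500)/(2.140) ≈ 70.09%, so 29.91% is lost.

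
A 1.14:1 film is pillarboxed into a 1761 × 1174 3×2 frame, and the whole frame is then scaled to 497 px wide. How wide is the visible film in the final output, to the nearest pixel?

Fitted into 1761×1174, the film spans the height; its width is 1174 × 1.140 ≈ 1338.36 px.
The frame scales by 497/1761 = 0.2822; 1338.36 × 0.2822 ≈ 377.72 px.

378 px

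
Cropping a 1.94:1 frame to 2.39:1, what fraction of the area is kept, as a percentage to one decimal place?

Going from 1.94:1 to 2.39:1 means cutting height while keeping width.
Area ratio = (1.940)/(2.390) = 81.17% retained.

81.2%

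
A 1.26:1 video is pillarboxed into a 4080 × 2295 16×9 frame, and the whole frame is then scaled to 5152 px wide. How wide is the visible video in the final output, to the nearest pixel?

3651 px

At 4080×2295 the video is height-limited, so width = 2295 × 1.260 ≈ 2891.70 px.
The frame scales by 5152/4080 = 1.2627; 2891.70 × 1.2627 ≈ 3651.48 px.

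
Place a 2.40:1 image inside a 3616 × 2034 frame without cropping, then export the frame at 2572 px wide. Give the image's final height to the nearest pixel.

1072 px

Fitted into 3616×2034, the image spans the width; its height is 3616 / 2.400 ≈ 1506.67 px.
The frame scales by 2572/3616 = 0.7113; 1506.67 × 0.7113 ≈ 1071.67 px.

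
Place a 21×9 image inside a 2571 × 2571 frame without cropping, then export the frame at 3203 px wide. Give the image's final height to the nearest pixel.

Fitted into 2571×2571, the image spans the width; its height is 2571 × 9/21 ≈ 1101.86 px.
Scaling 2571 → 3203 is ×1.2458, so the height becomes 1101.86 × 1.2458 ≈ 1372.71 px.

1373 px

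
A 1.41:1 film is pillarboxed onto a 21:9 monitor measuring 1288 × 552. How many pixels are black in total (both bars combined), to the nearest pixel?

281343 pixels

1.41:1 is narrower than 21:9, so it spans the full height.
Content width = 552 × 1.410 ≈ 778.3200 px.
1288 − 778.3200 = 509.6800 px of bars.
Across the 552-px span: 509.6800 × 552 ≈ 281343 px.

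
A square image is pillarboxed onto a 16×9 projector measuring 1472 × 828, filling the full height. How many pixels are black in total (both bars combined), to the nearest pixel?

The image is 828 × 1/1 ≈ 828.0000 px wide.
1472 − 828.0000 = 644.0000 px of bars.
Across the 828-px span: 644.0000 × 828 ≈ 533232 px.

533232 pixels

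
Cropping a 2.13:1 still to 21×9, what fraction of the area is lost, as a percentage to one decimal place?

The width stays; only height is cut (since 21×9 is wider than 2.13:1).
Area ratio = (2.130)/(2.333) = 91.29%; the remaining 8.71% is cropped out.

8.7%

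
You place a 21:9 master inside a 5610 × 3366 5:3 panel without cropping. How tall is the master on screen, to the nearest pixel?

21:9 (2.333) > 5:3 (1.667), so the master fills the width.
That makes the image 2404.29 px tall (5610 × 9/21).

2404 px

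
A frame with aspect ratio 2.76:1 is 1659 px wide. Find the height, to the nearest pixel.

601 px

1659 / 2.760 = 601.09.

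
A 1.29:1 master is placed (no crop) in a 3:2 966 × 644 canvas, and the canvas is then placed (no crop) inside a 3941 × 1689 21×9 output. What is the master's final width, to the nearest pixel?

1.29:1 in 966×644: fills the height, so the master is 830.76 × 644.00.
3:2 in 3941×1689: fills the height, so the intermediate becomes 2533.50 × 1689.00 — a scale of ×2.6227.
Applying the same ×2.6227: 830.76 → 2178.81.

2179 px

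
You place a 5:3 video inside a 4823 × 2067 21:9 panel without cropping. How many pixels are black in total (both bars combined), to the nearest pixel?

Since 1.667 < 2.333, the video is height-limited.
The video is 2067 × 5/3 ≈ 3445.0000 px wide.
Black = 4823 − 3445.0000 = 1378.0000 px.
Bar area = 1378.0000 × 2067 ≈ 2848326 px.

2848326 pixels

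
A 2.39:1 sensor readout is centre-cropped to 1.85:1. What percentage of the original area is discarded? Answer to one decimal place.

Going from 2.39:1 to 1.85:1 means cutting width while keeping height.
(1.850)/(2.390) ≈ 0.774 of the area survives, leaving 22.59% discarded.

22.6%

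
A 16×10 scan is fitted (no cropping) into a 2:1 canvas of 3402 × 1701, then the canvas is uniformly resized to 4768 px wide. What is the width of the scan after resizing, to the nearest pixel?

In the 3402×1701 frame the scan fills the height: width = 1701 × 16/10 ≈ 2721.60 px.
Scaling 3402 → 4768 is ×1.4015, so the width becomes 2721.60 × 1.4015 ≈ 3814.40 px.

3814 px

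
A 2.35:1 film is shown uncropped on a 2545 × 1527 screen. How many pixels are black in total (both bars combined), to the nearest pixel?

1130034 pixels

2.35:1 is wider than 5:3, so it spans the full width.
The film is 2545 / 2.350 ≈ 1082.9787 px tall.
1527 − 1082.9787 = 444.0213 px of bars.
Bar area = 444.0213 × 2545 ≈ 1130034 px.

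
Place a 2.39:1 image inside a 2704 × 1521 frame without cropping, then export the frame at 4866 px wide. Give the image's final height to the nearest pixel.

2036 px

Fitted into 2704×1521, the image spans the width; its height is 2704 / 2.390 ≈ 1131.38 px.
Scaling 2704 → 4866 is ×1.7996, so the height becomes 1131.38 × 1.7996 ≈ 2035.98 px.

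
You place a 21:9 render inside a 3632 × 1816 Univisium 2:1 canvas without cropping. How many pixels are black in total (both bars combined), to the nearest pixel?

942245 pixels

21:9 (2.333) > Univisium 2:1 (2.000), so the render fills the width.
Content height = 3632 × 9/21 ≈ 1556.5714 px.
Leftover height: 1816 − 1556.5714 = 259.4286 px.
Bar area = 259.4286 × 3632 ≈ 942245 px.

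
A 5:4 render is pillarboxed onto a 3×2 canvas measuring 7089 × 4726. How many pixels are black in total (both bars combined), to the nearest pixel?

5583769 pixels

5:4 (1.250) < 3×2 (1.500), so the render fills the height.
That makes the image 5907.5000 px wide (4726 × 5/4).
Leftover width: 7089 − 5907.5000 = 1181.5000 px.
Across the 4726-px span: 1181.5000 × 4726 ≈ 5583769 px.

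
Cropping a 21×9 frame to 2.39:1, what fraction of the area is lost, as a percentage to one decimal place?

2.4%

2.39:1 is wider than 21×9, so the crop keeps the full width and trims the height.
Fraction kept = (2.333)/(2.390) ≈ 97.63%, so 2.37% is lost.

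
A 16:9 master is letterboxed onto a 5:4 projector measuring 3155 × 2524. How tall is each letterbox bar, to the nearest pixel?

375 px

16:9 (1.778) > 5:4 (1.250), so the master fills the width.
Content height = 3155 × 9/16 ≈ 1774.69 px.
Black = 2524 − 1774.69 = 749.31 px, or 374.66 per bar.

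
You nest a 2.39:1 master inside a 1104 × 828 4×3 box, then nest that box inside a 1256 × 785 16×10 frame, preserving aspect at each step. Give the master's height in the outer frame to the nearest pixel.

First fit — 2.39:1 into 1104×828 spans the width: 1104.00 × 461.92.
The 4×3 canvas is height-limited in 1256×785, giving 1046.67 × 785.00; scale factor 0.9481.
The master scales with it: height 461.92 × 0.9481 ≈ 437.94.

438 px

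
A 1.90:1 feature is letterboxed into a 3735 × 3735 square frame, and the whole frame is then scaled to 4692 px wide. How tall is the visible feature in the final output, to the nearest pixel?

Fitted into 3735×3735, the feature spans the width; its height is 3735 / 1.900 ≈ 1965.79 px.
Resizing to 4692 px wide multiplies everything by 1.2562: 1965.79 → 2469.47 px.

2469 px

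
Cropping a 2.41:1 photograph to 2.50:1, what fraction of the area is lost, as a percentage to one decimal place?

3.6%

Going from 2.41:1 to 2.50:1 means cutting height while keeping width.
Area ratio = (2.410)/(2.500) = 96.40%; the remaining 3.60% is cropped out.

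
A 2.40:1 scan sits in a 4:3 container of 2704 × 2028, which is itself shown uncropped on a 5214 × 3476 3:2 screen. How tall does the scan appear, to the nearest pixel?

First fit — 2.40:1 into 2704×2028 spans the width: 2704.00 × 1126.67.
4:3 in 5214×3476: fills the height, so the intermediate becomes 4634.67 × 3476.00 — a scale of ×1.7140.
Applying the same ×1.7140: 1126.67 → 1931.11.

1931 px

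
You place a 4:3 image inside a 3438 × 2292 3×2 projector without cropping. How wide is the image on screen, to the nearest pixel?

Since 1.333 < 1.500, the image is height-limited.
The image is 2292 × 4/3 ≈ 3056.00 px wide.

3056 px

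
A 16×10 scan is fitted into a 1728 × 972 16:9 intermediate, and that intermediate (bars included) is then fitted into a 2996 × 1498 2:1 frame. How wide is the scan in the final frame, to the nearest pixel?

2397 px

Inside the 1728×972 canvas the scan is height-limited at 1555.20 × 972.00.
Second fit — the 16:9 canvas into 2996×1498 spans the height: 2663.11 × 1498.00 (×1.5412 from 1728×972).
The scan scales with it: width 1555.20 × 1.5412 ≈ 2396.80.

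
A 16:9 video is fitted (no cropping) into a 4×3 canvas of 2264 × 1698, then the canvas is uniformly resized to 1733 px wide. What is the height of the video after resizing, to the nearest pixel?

975 px

At 2264×1698 the video is width-limited, so height = 2264 × 9/16 ≈ 1273.50 px.
The frame scales by 1733/2264 = 0.7655; 1273.50 × 0.7655 ≈ 974.81 px.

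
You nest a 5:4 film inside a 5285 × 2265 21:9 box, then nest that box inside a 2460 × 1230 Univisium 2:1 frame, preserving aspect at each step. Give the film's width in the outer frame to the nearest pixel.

1318 px

First fit — 5:4 into 5285×2265 spans the height: 2831.25 × 2265.00.
21:9 in 2460×1230: fills the width, so the intermediate becomes 2460.00 × 1054.29 — a scale of ×0.4655.
Applying the same ×0.4655: 2831.25 → 1317.86.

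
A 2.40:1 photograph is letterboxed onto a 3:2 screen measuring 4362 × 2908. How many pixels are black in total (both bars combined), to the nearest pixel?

4756761 pixels

Since 2.400 > 1.500, the photograph is width-limited.
That makes the image 1817.5000 px tall (4362 / 2.400).
Leftover height: 2908 − 1817.5000 = 1090.5000 px.
Bar area = 1090.5000 × 4362 ≈ 4756761 px.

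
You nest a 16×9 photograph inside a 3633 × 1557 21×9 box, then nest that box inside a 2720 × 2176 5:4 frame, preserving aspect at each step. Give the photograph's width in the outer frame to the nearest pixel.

2072 px

First fit — 16×9 into 3633×1557 spans the height: 2768.00 × 1557.00.
Second fit — the 21×9 canvas into 2720×2176 spans the width: 2720.00 × 1165.71 (×0.7487 from 3633×1557).
So the photograph's width is 2768.00 × 0.7487 ≈ 2072.38.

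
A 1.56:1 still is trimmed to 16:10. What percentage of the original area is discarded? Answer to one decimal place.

16:10 is wider than 1.56:1, so the crop keeps the full width and trims the height.
(1.560)/(1.600) ≈ 0.975 of the area survives, leaving 2.50% discarded.

2.5%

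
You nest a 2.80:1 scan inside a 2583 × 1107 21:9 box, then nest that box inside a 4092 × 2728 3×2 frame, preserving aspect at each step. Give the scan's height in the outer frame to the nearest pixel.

1461 px

Inside the 2583×1107 canvas the scan is width-limited at 2583.00 × 922.50.
Second fit — the 21:9 canvas into 4092×2728 spans the width: 4092.00 × 1753.71 (×1.5842 from 2583×1107).
The scan scales with it: height 922.50 × 1.5842 ≈ 1461.43.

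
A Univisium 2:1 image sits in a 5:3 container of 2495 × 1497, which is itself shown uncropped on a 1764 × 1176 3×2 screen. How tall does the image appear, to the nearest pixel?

882 px

Univisium 2:1 in 2495×1497: fills the width, so the image is 2495.00 × 1247.50.
The 5:3 canvas is width-limited in 1764×1176, giving 1764.00 × 1058.40; scale factor 0.7070.
Applying the same ×0.7070: 1247.50 → 882.00.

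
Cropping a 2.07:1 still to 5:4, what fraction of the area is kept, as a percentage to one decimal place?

60.4%

The height stays; only width is cut (since 5:4 is narrower than 2.07:1).
Fraction kept = (1.250)/(2.070) ≈ 60.39%.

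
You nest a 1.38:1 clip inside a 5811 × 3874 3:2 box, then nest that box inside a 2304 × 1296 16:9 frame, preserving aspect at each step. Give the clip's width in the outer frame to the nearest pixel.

First fit — 1.38:1 into 5811×3874 spans the height: 5346.12 × 3874.00.
The 3:2 canvas is height-limited in 2304×1296, giving 1944.00 × 1296.00; scale factor 0.3345.
So the clip's width is 5346.12 × 0.3345 ≈ 1788.48.

1788 px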